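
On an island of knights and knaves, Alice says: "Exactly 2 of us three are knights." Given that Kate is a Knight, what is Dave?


Alice claims exactly 2 knights among Alice, Kate, Dave.
Given: Kate is a Knight.

Case 1: Alice is a Knight (tells truth)
  Then exactly 2 of the three are knights.
  Counting Alice, Kate: 2 knight(s) so far. Need 0 more → Dave = Knave.
Case 2: Alice is a Knave (lies)
  Then the count is NOT 2.
  If Dave = Knight, count = 2 = 2 → claim would be true, contradicts lie.
  If Dave = Knave, count = 1 ≠ 2 → lie confirmed ✓

Dave is a Knave.

Knave


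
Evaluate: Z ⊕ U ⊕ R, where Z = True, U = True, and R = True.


Z = True, U = True, R = True
Step 1: Z ⊕ U = True XOR True = False
Step 2: False ⊕ R = False XOR True = True
XOR is true when an odd number of operands are true.

True


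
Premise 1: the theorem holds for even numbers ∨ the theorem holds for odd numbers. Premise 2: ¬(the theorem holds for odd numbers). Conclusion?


Disjunctive syllogism: P ∨ Q, ¬P ⊢ Q
Disjunction: the theorem holds for even numbers ∨ the theorem holds for odd numbers
We know it is not the case that the theorem holds for odd numbers.
By disjunctive syllogism, the other disjunct must be true.

The theorem holds for even numbers


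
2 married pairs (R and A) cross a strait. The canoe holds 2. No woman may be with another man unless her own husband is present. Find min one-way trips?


Label couples R and A.
1. WR+WA → (far: WR,WA; near: HR,HA)
2. WR ←   (far: WA; near: HR,HA,WR)
3. HR+HA → (far: HR,HA,WA; near: WR)
4. HR ←   (far: HA,WA; near: HR,WR)  — HR returns, since WR is alone on near bank
5. HR+WR → (far: all four; near: empty)
Every state respects the constraint.
Minimum trips = 5

5


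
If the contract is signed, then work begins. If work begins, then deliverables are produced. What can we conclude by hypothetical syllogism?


Hypothetical syllogism: P → Q, Q → R ⊢ P → R
Premise 1: the contract is signed → work begins
Premise 2: work begins → deliverables are produced
Chain the implications: the middle term (work begins) links the two.
Conclusion: If the contract is signed, then deliverables are produced.

If the contract is signed, then deliverables are produced.


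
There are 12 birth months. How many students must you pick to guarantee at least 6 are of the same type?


Pigeonhole: to guarantee k in one of n categories, need (k-1)×n + 1.
k = 6, n = 12
Minimum = (6-1) × 12 + 1 = 5 × 12 + 1

61


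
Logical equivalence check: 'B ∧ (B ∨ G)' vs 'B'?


Expression 1: B ∧ (B ∨ G)
Expression 2: B
Truth table (B G | Expr1 Expr2):
  T T |   T     T
  T F |   T     T
  F T |   F     F
  F F |   F     F
All 4 rows agree, so the expressions are logically equivalent.

Yes


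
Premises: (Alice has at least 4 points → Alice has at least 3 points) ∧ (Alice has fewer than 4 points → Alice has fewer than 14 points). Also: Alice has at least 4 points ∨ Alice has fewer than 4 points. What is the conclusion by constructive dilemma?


Constructive dilemma: (P → Q) ∧ (R → S), P ∨ R ⊢ Q ∨ S
Premise 1: Alice has at least 4 points → Alice has at least 3 points
Premise 2: Alice has fewer than 4 points → Alice has fewer than 14 points
Premise 3: Alice has at least 4 points ∨ Alice has fewer than 4 points
Case 1: Assuming Alice has at least 4 points, then by Premise 1, Alice has at least 3 points.
Case 2: Assuming Alice has fewer than 4 points, then by Premise 2, Alice has fewer than 14 points.
Since one of Alice has at least 4 points or Alice has fewer than 4 points must hold, we get Alice has at least 3 points or Alice has fewer than 14 points.

Alice has at least 3 points or Alice has fewer than 14 points.


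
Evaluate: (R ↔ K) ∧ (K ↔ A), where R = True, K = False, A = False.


R = True, K = False, A = False
Step 1: R ↔ K is true when R and K have the same value. Result: False
Step 2: K ↔ A is true when K and A have the same value. Result: True
Step 3: False ∧ True = False

False


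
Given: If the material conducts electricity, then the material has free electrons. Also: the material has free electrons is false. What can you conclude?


Modus tollens: P → Q, ¬Q ⊢ ¬P
P: the material conducts electricity
Q: the material has free electrons
We have P → Q and Q is false.
By modus tollens, P must be false.

It is not the case that the material conducts electricity


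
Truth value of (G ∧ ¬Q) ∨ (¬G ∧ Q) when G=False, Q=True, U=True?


G = False, Q = True, U = True
Expression: (G ∧ ¬Q) ∨ (¬G ∧ Q)
Step 1: ¬Q = NOT True = False
Step 2: G ∧ ¬Q = False AND False = False
Step 3: ¬G = NOT False = True
Step 4: ¬G ∧ Q = True AND True = True
Step 5: (False) ∨ (True) = False OR True = True

True


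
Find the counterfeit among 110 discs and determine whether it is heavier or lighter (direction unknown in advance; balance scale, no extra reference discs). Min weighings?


Let n = 110. 220 possibilities (n discs × lighter/heavier); each weighing has 3 outcomes.
Bound for k weighings: say the first weighing puts j discs on each pan. If it tips, the 2j weighed discs remain suspects (each with a known direction) and k-1 weighings give 3^(k-1) outcomes; 3^(k-1) is odd, so 2j ≤ 3^(k-1) - 1. If it balances, the n - 2j unweighed discs remain with direction unknown: 2(n - 2j) ≤ 3^(k-1) - 1 by the same parity argument. Adding, n ≤ (3^(k-1) - 1) + (3^(k-1) - 1)/2 = (3^k - 3)/2, and the classical three-group strategy achieves this (3 discs in 2 weighings, 12 in 3, 39 in 4, 120 in 5).
So we need the smallest k with (3^k - 3)/2 ≥ 110.
k = 4: (3^4 - 3)/2 = 39 < 110 ✗
k = 5: (3^5 - 3)/2 = 120 ≥ 110 ✓

5


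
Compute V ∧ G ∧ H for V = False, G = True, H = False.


V = False, G = True, H = False
Step 1: V ∧ G = False AND True = False
Step 2: (False) ∧ H = (False) AND False = False
AND is true only when ALL operands are true.

False


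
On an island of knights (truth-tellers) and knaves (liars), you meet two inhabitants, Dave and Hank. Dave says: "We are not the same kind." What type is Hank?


Dave says: "We are not the same kind."
Case 1: Dave is a Knight (truth-teller)
  Statement is true → they ARE different → Hank is a Knave
Case 2: Dave is a Knave (liar)
  Statement is false → they are NOT different → Hank is a Knave
In both cases, Hank is a Knave.

Knave


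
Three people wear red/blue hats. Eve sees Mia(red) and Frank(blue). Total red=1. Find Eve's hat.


Total red = 1, seen red = 1
Own red = 1 - 1 = 0
Eve's hat is blue.

blue


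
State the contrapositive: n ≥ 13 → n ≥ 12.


Original: If n ≥ 13, then n ≥ 12
Contrapositive: If ¬Q, then ¬P
Negate Q: not (n ≥ 12)
Negate P: not (n ≥ 13)

If not (n ≥ 12), then not (n ≥ 13).


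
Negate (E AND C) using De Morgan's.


De Morgan's law: ¬(P ∧ Q) ≡ ¬P ∨ ¬Q
¬(E ∧ C) = ¬E ∨ ¬C

¬E ∨ ¬C


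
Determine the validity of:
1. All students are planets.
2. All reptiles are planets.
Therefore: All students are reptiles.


Premise 1: All students are planets.
Premise 2: All reptiles are planets.
Conclusion: All students are reptiles.
Fallacy: undistributed middle. planets is predicate in both.
Counterexample: students and reptiles could be disjoint subsets of planets.

Invalid


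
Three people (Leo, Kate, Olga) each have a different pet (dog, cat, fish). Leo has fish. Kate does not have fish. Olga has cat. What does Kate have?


From clues:
  Olga → cat
  Leo → fish
By elimination, Kate gets the remaining.

dog


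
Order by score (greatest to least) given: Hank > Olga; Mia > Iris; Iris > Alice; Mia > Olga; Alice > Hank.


Constraints: Hank > Olga; Mia > Iris; Iris > Alice; Mia > Olga; Alice > Hank
Method: at each step, the next-highest is the one remaining person who never appears on the smaller side of a constraint between remaining people.
  Step 1: remaining {Olga, Hank, Iris, Mia, Alice}; on the smaller side: {Olga, Hank, Iris, Alice} → Mia is next (Mia > Iris; Mia > Olga).
  Step 2: remaining {Olga, Hank, Iris, Alice}; on the smaller side: {Olga, Hank, Alice} → Iris is next (Iris > Alice).
  Step 3: remaining {Olga, Hank, Alice}; on the smaller side: {Olga, Hank} → Alice is next (Alice > Hank).
  Step 4: remaining {Olga, Hank}; on the smaller side: {Olga} → Hank is next (Hank > Olga).
  Step 5: only Olga remains → lowest.
Final ranking (highest to lowest):

Mia > Iris > Alice > Hank > Olga


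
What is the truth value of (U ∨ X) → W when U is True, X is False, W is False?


U = True, X = False, W = False
Step 1: U ∨ X = True OR False = True
Step 2: (True) → W: false only when antecedent=True and W=False.
Result: False

False


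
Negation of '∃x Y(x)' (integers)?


Original: ∃x Y(x)
Rule: ¬∀→∃, ¬∃→∀, negate predicate.
Negation: ∀x ¬Y(x)

∀x ¬Y(x)


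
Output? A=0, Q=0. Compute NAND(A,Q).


A AND Q = 0
NOT(0) = 1

1


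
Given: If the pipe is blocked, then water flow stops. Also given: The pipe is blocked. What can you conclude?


Modus ponens: P → Q, P ⊢ Q
P: the pipe is blocked
Q: water flow stops
We have P → Q and P is true.
By modus ponens, Q must be true.

Water flow stops


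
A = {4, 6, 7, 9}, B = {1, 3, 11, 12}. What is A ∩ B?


A = {4, 6, 7, 9}
B = {1, 3, 11, 12}
Operation: intersection
Elements in both: none

∅


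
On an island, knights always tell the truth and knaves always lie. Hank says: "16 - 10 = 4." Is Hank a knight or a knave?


Statement: "16 - 10 = 4."
Actual: 16 - 10 = 6
Claimed: 4
Statement is FALSE → Hank lies → Knave

Knave


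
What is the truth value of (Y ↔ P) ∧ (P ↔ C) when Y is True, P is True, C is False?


Y = True, P = True, C = False
Step 1: Y ↔ P is true when Y and P have the same value. Result: True
Step 2: P ↔ C is true when P and C have the same value. Result: False
Step 3: True ∧ False = False

False


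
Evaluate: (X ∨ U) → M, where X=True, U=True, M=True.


X = True, U = True, M = True
Expression: (X ∨ U) → M
Step 1: X ∨ U = True OR True = True
Step 2: (True) → M = True → True (false only if antecedent True and consequent False) = True

True


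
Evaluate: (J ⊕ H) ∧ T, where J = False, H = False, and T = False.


J = False, H = False, T = False
Step 1: J ⊕ H = False XOR False = False
Step 2: False ∧ T = False AND False = False
XOR true when exactly one of J,H is true; then AND with T.

False


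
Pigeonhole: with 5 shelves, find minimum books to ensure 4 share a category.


Pigeonhole: to guarantee k in one of n categories, need (k-1)×n + 1.
k = 4, n = 5
Minimum = (4-1) × 5 + 1 = 3 × 5 + 1

16


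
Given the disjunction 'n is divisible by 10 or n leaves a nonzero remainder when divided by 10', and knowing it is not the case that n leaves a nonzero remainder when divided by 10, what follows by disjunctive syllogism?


Disjunctive syllogism: P ∨ Q, ¬P ⊢ Q
Disjunction: n is divisible by 10 ∨ n leaves a nonzero remainder when divided by 10
We know it is not the case that n leaves a nonzero remainder when divided by 10.
By disjunctive syllogism, the other disjunct must be true.

n is divisible by 10


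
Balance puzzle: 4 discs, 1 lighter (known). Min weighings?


Each weighing has 3 outcomes (left heavy / balance / right heavy), so k weighings distinguish at most 3^k cases; splitting into three near-equal groups achieves this.
Need 3^k ≥ 4: 3^1 = 3 < 4 ≤ 3^2 = 9
k = ⌈log₃(4)⌉ = 2

2


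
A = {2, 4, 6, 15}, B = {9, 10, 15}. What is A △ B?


A = {2, 4, 6, 15}
B = {9, 10, 15}
Operation: symmetric difference
In A only: [2, 4, 6], in B only: [9, 10]

{2, 4, 6, 9, 10}


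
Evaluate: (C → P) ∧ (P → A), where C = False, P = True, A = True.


C = False, P = True, A = True
Step 1: C → P is false only when C=True and P=False. Result: True
Step 2: P → A is false only when P=True and A=False. Result: True
Step 3: True ∧ True = True

True


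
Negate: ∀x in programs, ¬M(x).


Original: ∀x ¬M(x)
Rule: ¬∀→∃, ¬∃→∀, negate predicate.
Negation: ∃x M(x)

∃x M(x)


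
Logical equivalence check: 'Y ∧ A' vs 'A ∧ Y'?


Expression 1: Y ∧ A
Expression 2: A ∧ Y
Truth table (Y A | Expr1 Expr2):
  T T |   T     T
  T F |   F     F
  F T |   F     F
  F F |   F     F
All 4 rows agree, so the expressions are logically equivalent.

Yes


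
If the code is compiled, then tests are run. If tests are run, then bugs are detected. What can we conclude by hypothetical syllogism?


Hypothetical syllogism: P → Q, Q → R ⊢ P → R
Premise 1: the code is compiled → tests are run
Premise 2: tests are run → bugs are detected
Chain the implications: the middle term (tests are run) links the two.
Conclusion: If the code is compiled, then bugs are detected.

If the code is compiled, then bugs are detected.


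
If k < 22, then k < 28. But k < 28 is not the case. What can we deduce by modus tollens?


Modus tollens: P → Q, ¬Q ⊢ ¬P
P: k < 22
Q: k < 28
We have P → Q and Q is false.
By modus tollens, P must be false.

It is not the case that k < 22


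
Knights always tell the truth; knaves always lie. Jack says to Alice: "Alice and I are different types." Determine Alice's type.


Jack says: "Alice and I are different types."
Case 1: Jack is a Knight (truth-teller)
  Statement is true → they ARE different → Alice is a Knave
Case 2: Jack is a Knave (liar)
  Statement is false → they are NOT different → Alice is a Knave
In both cases, Alice is a Knave.

Knave


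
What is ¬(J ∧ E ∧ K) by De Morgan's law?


De Morgan's law: ¬(P ∧ Q ∧ R) ≡ ¬P ∨ ¬Q ∨ ¬R
¬(J ∧ E ∧ K) = ¬J ∨ ¬E ∨ ¬K

¬J ∨ ¬E ∨ ¬K


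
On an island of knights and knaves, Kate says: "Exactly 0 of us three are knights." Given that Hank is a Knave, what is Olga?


Kate claims exactly 0 knights among Kate, Hank, Olga.
Given: Hank is a Knave.

Case 1: Kate is a Knight (tells truth)
  Then exactly 0 of the three are knights.
  Counting Kate, Hank: 1 knight(s) so far. Need -1 more → impossible.
Case 2: Kate is a Knave (lies)
  Then the count is NOT 0.
  If Olga = Knave, count = 0 = 0 → claim would be true, contradicts lie.
  If Olga = Knight, count = 1 ≠ 0 → lie confirmed ✓

Olga is a Knight.

Knight


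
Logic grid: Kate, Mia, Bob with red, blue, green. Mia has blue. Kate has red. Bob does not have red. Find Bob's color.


From clues:
  Kate → red
  Mia → blue
By elimination, Bob gets the remaining.

green


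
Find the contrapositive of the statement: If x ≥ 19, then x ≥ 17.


Original: If x ≥ 19, then x ≥ 17
Contrapositive: If ¬Q, then ¬P
Negate Q: not (x ≥ 17)
Negate P: not (x ≥ 19)

If not (x ≥ 17), then not (x ≥ 19).


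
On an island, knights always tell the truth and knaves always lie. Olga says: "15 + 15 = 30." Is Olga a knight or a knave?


Statement: "15 + 15 = 30."
Actual: 15 + 15 = 30
Claimed: 30
Statement is TRUE → Olga tells the truth → Knight

Knight


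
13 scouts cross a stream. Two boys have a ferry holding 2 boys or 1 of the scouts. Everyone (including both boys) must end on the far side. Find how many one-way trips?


Per crossing of one of the scouts: boys→, one←, one of the scouts→, one← = 4 trips
13 × 4 = 52, + 1 final boys→ = 53
Minimum trips = 53

53


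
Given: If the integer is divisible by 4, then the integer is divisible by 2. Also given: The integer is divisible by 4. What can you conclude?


Modus ponens: P → Q, P ⊢ Q
P: the integer is divisible by 4
Q: the integer is divisible by 2
We have P → Q and P is true.
By modus ponens, Q must be true.

The integer is divisible by 2


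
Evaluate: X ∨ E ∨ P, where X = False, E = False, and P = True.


X = False, E = False, P = True
Step 1: X ∨ E = False OR False = False
Step 2: False ∨ P = False OR True = True
OR is true when at least one operand is true.

True


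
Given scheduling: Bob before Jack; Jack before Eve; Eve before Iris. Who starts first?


Constraints: Bob before Jack; Jack before Eve; Eve before Iris
The first task can have nothing scheduled before it, so it must never appear on the right of a 'before'.
Tasks appearing after some 'before': Jack, Eve, Iris.
The only task not in that list is Bob → it is first.

Bob


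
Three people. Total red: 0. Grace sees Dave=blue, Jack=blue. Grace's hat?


Total red = 0, seen red = 0
Own red = 0 - 0 = 0
Grace's hat is blue.

blue


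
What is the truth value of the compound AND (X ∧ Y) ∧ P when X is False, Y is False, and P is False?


X = False, Y = False, P = False
Step 1: X ∧ Y = False AND False = False
Step 2: False ∧ P = False AND False = False
AND is true only when ALL operands are true.

False


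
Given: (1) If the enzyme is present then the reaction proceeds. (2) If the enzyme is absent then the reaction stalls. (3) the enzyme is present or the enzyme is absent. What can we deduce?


Constructive dilemma: (P → Q) ∧ (R → S), P ∨ R ⊢ Q ∨ S
Premise 1: the enzyme is present → the reaction proceeds
Premise 2: the enzyme is absent → the reaction stalls
Premise 3: the enzyme is present ∨ the enzyme is absent
Case 1: Assuming the enzyme is present, then by Premise 1, the reaction proceeds.
Case 2: Assuming the enzyme is absent, then by Premise 2, the reaction stalls.
Since one of the enzyme is present or the enzyme is absent must hold, we get the reaction proceeds or the reaction stalls.

The reaction proceeds or the reaction stalls.


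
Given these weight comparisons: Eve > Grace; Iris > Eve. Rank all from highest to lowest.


Constraints: Eve > Grace; Iris > Eve
Method: at each step, the next-highest is the one remaining person who never appears on the smaller side of a constraint between remaining people.
  Step 1: remaining {Eve, Iris, Grace}; on the smaller side: {Eve, Grace} → Iris is next (Iris > Eve).
  Step 2: remaining {Eve, Grace}; on the smaller side: {Grace} → Eve is next (Eve > Grace).
  Step 3: only Grace remains → lowest.
Final ranking (highest to lowest):

Iris > Eve > Grace


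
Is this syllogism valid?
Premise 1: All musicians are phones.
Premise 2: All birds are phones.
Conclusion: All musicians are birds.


Premise 1: All musicians are phones.
Premise 2: All birds are phones.
Conclusion: All musicians are birds.
Fallacy: undistributed middle. phones is predicate in both.
Counterexample: musicians and birds could be disjoint subsets of phones.

Invalid


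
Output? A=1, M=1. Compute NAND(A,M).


A AND M = 1
NOT(1) = 0

0


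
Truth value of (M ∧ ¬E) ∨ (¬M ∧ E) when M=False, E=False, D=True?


M = False, E = False, D = True
Expression: (M ∧ ¬E) ∨ (¬M ∧ E)
Step 1: ¬E = NOT False = True
Step 2: M ∧ ¬E = False AND True = False
Step 3: ¬M = NOT False = True
Step 4: ¬M ∧ E = True AND False = False
Step 5: (False) ∨ (False) = False OR False = False

False


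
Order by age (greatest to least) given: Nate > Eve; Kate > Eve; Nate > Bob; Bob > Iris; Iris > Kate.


Constraints: Nate > Eve; Kate > Eve; Nate > Bob; Bob > Iris; Iris > Kate
Method: at each step, the next-highest is the one remaining person who never appears on the smaller side of a constraint between remaining people.
  Step 1: remaining {Kate, Bob, Nate, Eve, Iris}; on the smaller side: {Kate, Bob, Eve, Iris} → Nate is next (Nate > Eve; Nate > Bob).
  Step 2: remaining {Kate, Bob, Eve, Iris}; on the smaller side: {Kate, Eve, Iris} → Bob is next (Bob > Iris).
  Step 3: remaining {Kate, Eve, Iris}; on the smaller side: {Kate, Eve} → Iris is next (Iris > Kate).
  Step 4: remaining {Kate, Eve}; on the smaller side: {Eve} → Kate is next (Kate > Eve).
  Step 5: only Eve remains → lowest.
Final ranking (highest to lowest):

Nate > Bob > Iris > Kate > Eve


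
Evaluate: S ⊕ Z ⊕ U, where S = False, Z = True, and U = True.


S = False, Z = True, U = True
Step 1: S ⊕ Z = False XOR True = True
Step 2: True ⊕ U = True XOR True = False
XOR is true when an odd number of operands are true.

False


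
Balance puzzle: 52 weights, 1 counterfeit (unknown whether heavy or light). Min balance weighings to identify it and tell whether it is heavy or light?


Let n = 52. 104 possibilities (n weights × lighter/heavier); each weighing has 3 outcomes.
Bound for k weighings: say the first weighing puts j weights on each pan. If it tips, the 2j weighed weights remain suspects (each with a known direction) and k-1 weighings give 3^(k-1) outcomes; 3^(k-1) is odd, so 2j ≤ 3^(k-1) - 1. If it balances, the n - 2j unweighed weights remain with direction unknown: 2(n - 2j) ≤ 3^(k-1) - 1 by the same parity argument. Adding, n ≤ (3^(k-1) - 1) + (3^(k-1) - 1)/2 = (3^k - 3)/2, and the classical three-group strategy achieves this (3 weights in 2 weighings, 12 in 3, 39 in 4, 120 in 5).
So we need the smallest k with (3^k - 3)/2 ≥ 52.
k = 4: (3^4 - 3)/2 = 39 < 52 ✗
k = 5: (3^5 - 3)/2 = 120 ≥ 52 ✓

5


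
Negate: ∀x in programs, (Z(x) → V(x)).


Original: ∀x (Z(x) → V(x))
Rule: ¬∀→∃, ¬∃→∀, negate predicate.
Negation: ∃x (Z(x) ∧ ¬V(x))

∃x (Z(x) ∧ ¬V(x))


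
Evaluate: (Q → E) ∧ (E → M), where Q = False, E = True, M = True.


Q = False, E = True, M = True
Step 1: Q → E is false only when Q=True and E=False. Result: True
Step 2: E → M is false only when E=True and M=False. Result: True
Step 3: True ∧ True = True

True


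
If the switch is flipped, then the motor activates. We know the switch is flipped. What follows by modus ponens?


Modus ponens: P → Q, P ⊢ Q
P: the switch is flipped
Q: the motor activates
We have P → Q and P is true.
By modus ponens, Q must be true.

The motor activates


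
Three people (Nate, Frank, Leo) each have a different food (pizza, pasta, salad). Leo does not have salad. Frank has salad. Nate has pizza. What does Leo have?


From clues:
  Frank → salad
  Nate → pizza
By elimination, Leo gets the remaining.

pasta


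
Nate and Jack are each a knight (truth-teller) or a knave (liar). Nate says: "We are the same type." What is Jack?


Nate says: "We are the same type."
Case 1: Nate is a Knight (truth-teller)
  Statement is true → they ARE the same → Jack is also a Knight
Case 2: Nate is a Knave (liar)
  Statement is false → they are NOT the same → Jack is a Knight
In both cases, Jack is a Knight.

Knight


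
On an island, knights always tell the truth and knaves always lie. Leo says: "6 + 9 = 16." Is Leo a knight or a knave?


Statement: "6 + 9 = 16."
Actual: 6 + 9 = 15
Claimed: 16
Statement is FALSE → Leo lies → Knave

Knave


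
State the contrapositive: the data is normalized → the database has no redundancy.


Original: If the data is normalized, then the database has no redundancy
Contrapositive: If ¬Q, then ¬P
Negate Q: not (the database has no redundancy)
Negate P: not (the data is normalized)

If not (the database has no redundancy), then not (the data is normalized).


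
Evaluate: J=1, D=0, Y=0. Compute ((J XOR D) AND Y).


J XOR D = 1^0 = 1
1 AND 0 = 0

0


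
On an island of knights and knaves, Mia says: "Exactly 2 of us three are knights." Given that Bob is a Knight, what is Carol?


Mia claims exactly 2 knights among Mia, Bob, Carol.
Given: Bob is a Knight.

Case 1: Mia is a Knight (tells truth)
  Then exactly 2 of the three are knights.
  Counting Mia, Bob: 2 knight(s) so far. Need 0 more → Carol = Knave.
Case 2: Mia is a Knave (lies)
  Then the count is NOT 2.
  If Carol = Knight, count = 2 = 2 → claim would be true, contradicts lie.
  If Carol = Knave, count = 1 ≠ 2 → lie confirmed ✓

Carol is a Knave.

Knave


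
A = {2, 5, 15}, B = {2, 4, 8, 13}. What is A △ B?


A = {2, 5, 15}
B = {2, 4, 8, 13}
Operation: symmetric difference
In A only: [5, 15], in B only: [4, 8, 13]

{4, 5, 8, 13, 15}


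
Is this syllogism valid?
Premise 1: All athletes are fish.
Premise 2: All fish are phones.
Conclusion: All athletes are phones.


Premise 1: All athletes are fish.
Premise 2: All fish are phones.
Conclusion: All athletes are phones.
Barbara syllogism (AAA-1): All A are B, All B are C → All A are C.
Middle term (fish) distributed in premise 2.

Valid


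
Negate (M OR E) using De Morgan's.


De Morgan's law: ¬(P ∨ Q) ≡ ¬P ∧ ¬Q
¬(M ∨ E) = ¬M ∧ ¬E

¬M ∧ ¬E


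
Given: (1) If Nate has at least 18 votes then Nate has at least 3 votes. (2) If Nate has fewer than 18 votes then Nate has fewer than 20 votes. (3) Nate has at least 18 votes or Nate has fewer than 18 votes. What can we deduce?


Constructive dilemma: (P → Q) ∧ (R → S), P ∨ R ⊢ Q ∨ S
Premise 1: Nate has at least 18 votes → Nate has at least 3 votes
Premise 2: Nate has fewer than 18 votes → Nate has fewer than 20 votes
Premise 3: Nate has at least 18 votes ∨ Nate has fewer than 18 votes
Case 1: Assuming Nate has at least 18 votes, then by Premise 1, Nate has at least 3 votes.
Case 2: Assuming Nate has fewer than 18 votes, then by Premise 2, Nate has fewer than 20 votes.
Since one of Nate has at least 18 votes or Nate has fewer than 18 votes must hold, we get Nate has at least 3 votes or Nate has fewer than 20 votes.

Nate has at least 3 votes or Nate has fewer than 20 votes.


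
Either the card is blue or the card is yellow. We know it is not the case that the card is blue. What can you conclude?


Disjunctive syllogism: P ∨ Q, ¬P ⊢ Q
Disjunction: the card is blue ∨ the card is yellow
We know it is not the case that the card is blue.
By disjunctive syllogism, the other disjunct must be true.

The card is yellow


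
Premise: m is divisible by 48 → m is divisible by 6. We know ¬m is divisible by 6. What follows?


Modus tollens: P → Q, ¬Q ⊢ ¬P
P: m is divisible by 48
Q: m is divisible by 6
We have P → Q and Q is false.
By modus tollens, P must be false.

It is not the case that m is divisible by 48


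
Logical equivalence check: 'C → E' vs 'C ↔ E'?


Expression 1: C → E
Expression 2: C ↔ E
Truth table (C E | Expr1 Expr2):
  T T |   T     T
  T F |   F     F
  F T |   T     F   ← differ
  F F |   T     T
Counterexample: C=F, E=T gives Expr1 = T but Expr2 = F, so the expressions are NOT logically equivalent.

No


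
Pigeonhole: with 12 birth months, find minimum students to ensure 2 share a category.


Pigeonhole: to guarantee k in one of n categories, need (k-1)×n + 1.
k = 2, n = 12
Minimum = (2-1) × 12 + 1 = 1 × 12 + 1

13


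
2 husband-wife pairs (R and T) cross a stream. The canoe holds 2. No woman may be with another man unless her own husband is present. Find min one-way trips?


Label couples R and T.
1. WR+WT → (far: WR,WT; near: HR,HT)
2. WR ←   (far: WT; near: HR,HT,WR)
3. HR+HT → (far: HR,HT,WT; near: WR)
4. HR ←   (far: HT,WT; near: HR,WR)  — HR returns, since WR is alone on near bank
5. HR+WR → (far: all four; near: empty)
Every state respects the constraint.
Minimum trips = 5

5


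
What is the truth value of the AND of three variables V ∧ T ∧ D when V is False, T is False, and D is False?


V = False, T = False, D = False
Step 1: V ∧ T = False AND False = False
Step 2: (False) ∧ D = (False) AND False = False
AND is true only when ALL operands are true.

False


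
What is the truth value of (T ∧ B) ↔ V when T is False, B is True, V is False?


T = False, B = True, V = False
Step 1: T ∧ B = False AND True = False
Step 2: (False) ↔ V: true when both sides have same truth value.
Result: False ↔ False = True

True


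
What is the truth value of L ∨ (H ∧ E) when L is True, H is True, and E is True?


L = True, H = True, E = True
Step 1: H ∧ E = True AND True = True
Step 2: L ∨ True = True OR True = True
AND evaluated first (higher precedence); then OR applied.

True


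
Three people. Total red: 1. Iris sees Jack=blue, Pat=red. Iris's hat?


Total red = 1, seen red = 1
Own red = 1 - 1 = 0
Iris's hat is blue.

blue


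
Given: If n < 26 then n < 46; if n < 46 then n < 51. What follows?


Hypothetical syllogism: P → Q, Q → R ⊢ P → R
Premise 1: n < 26 → n < 46
Premise 2: n < 46 → n < 51
Chain the implications: the middle term (n < 46) links the two.
Conclusion: If n < 26, then n < 51.

If n < 26, then n < 51.


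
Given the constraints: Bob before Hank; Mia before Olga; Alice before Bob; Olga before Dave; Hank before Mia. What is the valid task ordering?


Constraints: Bob before Hank; Mia before Olga; Alice before Bob; Olga before Dave; Hank before Mia
Method: repeatedly schedule the remaining task that has no remaining task required before it.
  Step 1: remaining {Bob, Olga, Alice, Dave, Hank, Mia}; every task except Alice still has a predecessor pending → schedule Alice.
  Step 2: remaining {Bob, Olga, Dave, Hank, Mia}; every task except Bob still has a predecessor pending → schedule Bob.
  Step 3: remaining {Olga, Dave, Hank, Mia}; every task except Hank still has a predecessor pending → schedule Hank.
  Step 4: remaining {Olga, Dave, Mia}; every task except Mia still has a predecessor pending → schedule Mia.
  Step 5: remaining {Olga, Dave}; every task except Olga still has a predecessor pending → schedule Olga.
  Step 6: only Dave remains → schedule Dave.
Resulting order:

Alice → Bob → Hank → Mia → Olga → Dave


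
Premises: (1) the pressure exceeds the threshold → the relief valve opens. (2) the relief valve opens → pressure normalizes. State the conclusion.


Hypothetical syllogism: P → Q, Q → R ⊢ P → R
Premise 1: the pressure exceeds the threshold → the relief valve opens
Premise 2: the relief valve opens → pressure normalizes
Chain the implications: the middle term (the relief valve opens) links the two.
Conclusion: If the pressure exceeds the threshold, then pressure normalizes.

If the pressure exceeds the threshold, then pressure normalizes.


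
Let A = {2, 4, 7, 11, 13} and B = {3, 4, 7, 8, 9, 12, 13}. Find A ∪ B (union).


A = {2, 4, 7, 11, 13}
B = {3, 4, 7, 8, 9, 12, 13}
Operation: union
All elements combined: 2, 3, 4, 7, 8, 9, 11, 12, 13

{2, 3, 4, 7, 8, 9, 11, 12, 13}


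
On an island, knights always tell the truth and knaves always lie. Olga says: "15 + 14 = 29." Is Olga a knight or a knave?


Statement: "15 + 14 = 29."
Actual: 15 + 14 = 29
Claimed: 29
Statement is TRUE → Olga tells the truth → Knight

Knight


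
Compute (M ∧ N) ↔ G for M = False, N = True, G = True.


M = False, N = True, G = True
Step 1: M ∧ N = False AND True = False
Step 2: (False) ↔ G: true when both sides have same truth value.
Result: False ↔ True = False

False


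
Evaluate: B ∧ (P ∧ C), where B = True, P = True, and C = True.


B = True, P = True, C = True
Step 1: P ∧ C = True AND True = True
Step 2: B ∧ True = True AND True = True
AND is true only when ALL operands are true.

True


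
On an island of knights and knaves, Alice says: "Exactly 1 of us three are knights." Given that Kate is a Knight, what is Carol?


Alice claims exactly 1 knights among Alice, Kate, Carol.
Given: Kate is a Knight.

Case 1: Alice is a Knight (tells truth)
  Then exactly 1 of the three are knights.
  Counting Alice, Kate: 2 knight(s) so far. Need -1 more → impossible.
Case 2: Alice is a Knave (lies)
  Then the count is NOT 1.
  If Carol = Knave, count = 1 = 1 → claim would be true, contradicts lie.
  If Carol = Knight, count = 2 ≠ 1 → lie confirmed ✓

Carol is a Knight.

Knight


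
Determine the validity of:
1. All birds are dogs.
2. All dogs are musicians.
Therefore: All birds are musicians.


Premise 1: All birds are dogs.
Premise 2: All dogs are musicians.
Conclusion: All birds are musicians.
Barbara syllogism (AAA-1): All A are B, All B are C → All A are C.
Middle term (dogs) distributed in premise 2.

Valid


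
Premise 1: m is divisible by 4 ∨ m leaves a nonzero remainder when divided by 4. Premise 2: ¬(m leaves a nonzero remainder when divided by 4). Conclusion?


Disjunctive syllogism: P ∨ Q, ¬P ⊢ Q
Disjunction: m is divisible by 4 ∨ m leaves a nonzero remainder when divided by 4
We know it is not the case that m leaves a nonzero remainder when divided by 4.
By disjunctive syllogism, the other disjunct must be true.

m is divisible by 4


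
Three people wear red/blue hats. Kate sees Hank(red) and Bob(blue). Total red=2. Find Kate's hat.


Total red = 2, seen red = 1
Own red = 2 - 1 = 1
Kate's hat is red.

red


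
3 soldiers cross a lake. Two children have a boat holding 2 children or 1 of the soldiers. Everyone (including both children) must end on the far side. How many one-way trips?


Per crossing of one of the soldiers: children→, one←, one of the soldiers→, one← = 4 trips
3 × 4 = 12, + 1 final children→ = 13
Minimum trips = 13

13


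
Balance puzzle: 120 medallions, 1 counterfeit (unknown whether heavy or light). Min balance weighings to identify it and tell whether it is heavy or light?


Let n = 120. 240 possibilities (n medallions × lighter/heavier); each weighing has 3 outcomes.
Bound for k weighings: say the first weighing puts j medallions on each pan. If it tips, the 2j weighed medallions remain suspects (each with a known direction) and k-1 weighings give 3^(k-1) outcomes; 3^(k-1) is odd, so 2j ≤ 3^(k-1) - 1. If it balances, the n - 2j unweighed medallions remain with direction unknown: 2(n - 2j) ≤ 3^(k-1) - 1 by the same parity argument. Adding, n ≤ (3^(k-1) - 1) + (3^(k-1) - 1)/2 = (3^k - 3)/2, and the classical three-group strategy achieves this (3 medallions in 2 weighings, 12 in 3, 39 in 4, 120 in 5).
So we need the smallest k with (3^k - 3)/2 ≥ 120.
k = 4: (3^4 - 3)/2 = 39 < 120 ✗
k = 5: (3^5 - 3)/2 = 120 ≥ 120 ✓

5


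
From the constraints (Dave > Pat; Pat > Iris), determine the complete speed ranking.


Constraints: Dave > Pat; Pat > Iris
Method: at each step, the next-highest is the one remaining person who never appears on the smaller side of a constraint between remaining people.
  Step 1: remaining {Dave, Pat, Iris}; on the smaller side: {Pat, Iris} → Dave is next (Dave > Pat).
  Step 2: remaining {Pat, Iris}; on the smaller side: {Iris} → Pat is next (Pat > Iris).
  Step 3: only Iris remains → lowest.
Final ranking (highest to lowest):

Dave > Pat > Iris


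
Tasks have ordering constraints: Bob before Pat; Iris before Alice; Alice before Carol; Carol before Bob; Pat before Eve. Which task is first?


Constraints: Bob before Pat; Iris before Alice; Alice before Carol; Carol before Bob; Pat before Eve
The first task can have nothing scheduled before it, so it must never appear on the right of a 'before'.
Tasks appearing after some 'before': Pat, Alice, Carol, Bob, Eve.
The only task not in that list is Iris → it is first.

Iris


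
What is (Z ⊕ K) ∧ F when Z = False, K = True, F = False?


Z = False, K = True, F = False
Step 1: Z ⊕ K = False XOR True = True
Step 2: True ∧ F = True AND False = False
XOR true when exactly one of Z,K is true; then AND with F.

False


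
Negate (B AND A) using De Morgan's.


De Morgan's law: ¬(P ∧ Q) ≡ ¬P ∨ ¬Q
¬(B ∧ A) = ¬B ∨ ¬A

¬B ∨ ¬A


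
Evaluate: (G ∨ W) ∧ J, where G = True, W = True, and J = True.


G = True, W = True, J = True
Step 1: G ∨ W = True OR True = True
Step 2: True ∧ J = True AND True = True
OR is true when at least one operand is true; AND requires both.

True


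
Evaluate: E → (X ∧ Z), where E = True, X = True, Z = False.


E = True, X = True, Z = False
Step 1: X ∧ Z = True AND False = False
Step 2: E → (False): false only when E=True and consequent=False.
Result: False

False


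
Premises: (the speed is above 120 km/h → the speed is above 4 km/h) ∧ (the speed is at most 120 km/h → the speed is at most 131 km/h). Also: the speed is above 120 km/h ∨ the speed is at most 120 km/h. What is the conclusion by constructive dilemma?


Constructive dilemma: (P → Q) ∧ (R → S), P ∨ R ⊢ Q ∨ S
Premise 1: the speed is above 120 km/h → the speed is above 4 km/h
Premise 2: the speed is at most 120 km/h → the speed is at most 131 km/h
Premise 3: the speed is above 120 km/h ∨ the speed is at most 120 km/h
Case 1: Assuming the speed is above 120 km/h, then by Premise 1, the speed is above 4 km/h.
Case 2: Assuming the speed is at most 120 km/h, then by Premise 2, the speed is at most 131 km/h.
Since one of the speed is above 120 km/h or the speed is at most 120 km/h must hold, we get the speed is above 4 km/h or the speed is at most 131 km/h.

The speed is above 4 km/h or the speed is at most 131 km/h.


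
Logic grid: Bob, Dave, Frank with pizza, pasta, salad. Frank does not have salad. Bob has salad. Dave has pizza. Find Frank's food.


From clues:
  Bob → salad
  Dave → pizza
By elimination, Frank gets the remaining.

pasta


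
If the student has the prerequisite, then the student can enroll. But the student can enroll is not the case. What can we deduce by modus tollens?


Modus tollens: P → Q, ¬Q ⊢ ¬P
P: the student has the prerequisite
Q: the student can enroll
We have P → Q and Q is false.
By modus tollens, P must be false.

It is not the case that the student has the prerequisite


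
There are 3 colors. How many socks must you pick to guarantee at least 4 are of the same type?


Pigeonhole: to guarantee k in one of n categories, need (k-1)×n + 1.
k = 4, n = 3
Minimum = (4-1) × 3 + 1 = 3 × 3 + 1

10


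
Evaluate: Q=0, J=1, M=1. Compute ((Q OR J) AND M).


Q OR J = 0|1 = 1
1 AND 1 = 1

1


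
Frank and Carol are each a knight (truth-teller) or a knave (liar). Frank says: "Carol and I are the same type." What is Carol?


Frank says: "Carol and I are the same type."
Case 1: Frank is a Knight (truth-teller)
  Statement is true → they ARE the same → Carol is also a Knight
Case 2: Frank is a Knave (liar)
  Statement is false → they are NOT the same → Carol is a Knight
In both cases, Carol is a Knight.

Knight


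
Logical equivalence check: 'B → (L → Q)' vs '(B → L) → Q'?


Expression 1: B → (L → Q)
Expression 2: (B → L) → Q
Truth table (B L Q | Expr1 Expr2):
  T T T |   T     T
  T T F |   F     F
  T F T |   T     T
  T F F |   T     T
  F T T |   T     T
  F T F |   T     F   ← differ
  F F T |   T     T
  F F F |   T     F   ← differ
Counterexample: B=F, L=T, Q=F gives Expr1 = T but Expr2 = F, so the expressions are NOT logically equivalent.

No


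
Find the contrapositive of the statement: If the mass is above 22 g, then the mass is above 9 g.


Original: If the mass is above 22 g, then the mass is above 9 g
Contrapositive: If ¬Q, then ¬P
Negate Q: not (the mass is above 9 g)
Negate P: not (the mass is above 22 g)

If not (the mass is above 9 g), then not (the mass is above 22 g).


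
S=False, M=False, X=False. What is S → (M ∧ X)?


S = False, M = False, X = False
Expression: S → (M ∧ X)
Step 1: M ∧ X = False AND False = False
Step 2: S → (False) = False → False = True

True


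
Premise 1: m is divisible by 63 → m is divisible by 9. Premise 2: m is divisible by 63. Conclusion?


Modus ponens: P → Q, P ⊢ Q
P: m is divisible by 63
Q: m is divisible by 9
We have P → Q and P is true.
By modus ponens, Q must be true.

m is divisible by 9


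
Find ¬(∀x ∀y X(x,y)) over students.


Original: ∀x ∀y X(x,y)
Rule: ¬∀→∃, ¬∃→∀, negate predicate.
Negation: ∃x ∃y ¬X(x,y)

∃x ∃y ¬X(x,y)


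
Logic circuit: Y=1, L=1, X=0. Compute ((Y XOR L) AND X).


Y XOR L = 1^1 = 0
0 AND 0 = 0

0


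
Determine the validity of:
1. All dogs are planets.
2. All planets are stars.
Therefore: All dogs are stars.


Premise 1: All dogs are planets.
Premise 2: All planets are stars.
Conclusion: All dogs are stars.
Barbara syllogism (AAA-1): All A are B, All B are C → All A are C.
Middle term (planets) distributed in premise 2.

Valid
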